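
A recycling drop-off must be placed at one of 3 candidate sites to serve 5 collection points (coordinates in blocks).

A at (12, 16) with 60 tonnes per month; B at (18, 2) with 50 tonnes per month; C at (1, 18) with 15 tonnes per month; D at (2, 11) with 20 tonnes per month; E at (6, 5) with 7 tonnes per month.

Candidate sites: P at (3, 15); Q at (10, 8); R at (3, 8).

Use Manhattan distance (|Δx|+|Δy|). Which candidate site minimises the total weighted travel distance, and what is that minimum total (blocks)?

Q, total 1854 blocks

Total weighted distance at each candidate:
  P (3, 15): total = 2266
  Q (10, 8): total = 1854
  R (3, 8): total = 2372
Minimum is at Q with total 1854 blocks.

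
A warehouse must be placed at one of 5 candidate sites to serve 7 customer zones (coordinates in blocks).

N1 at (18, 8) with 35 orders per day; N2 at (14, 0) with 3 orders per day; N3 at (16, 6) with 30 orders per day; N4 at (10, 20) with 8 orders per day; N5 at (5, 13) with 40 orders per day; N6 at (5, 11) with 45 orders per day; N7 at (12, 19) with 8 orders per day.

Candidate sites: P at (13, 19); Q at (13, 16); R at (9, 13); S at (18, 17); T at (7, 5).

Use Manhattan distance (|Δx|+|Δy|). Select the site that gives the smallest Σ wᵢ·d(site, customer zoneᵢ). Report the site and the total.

Total weighted distance at each candidate:
  P (13, 19): total = 2420
  Q (13, 16): total = 2009
  R (9, 13): total = 1530
  S (18, 17): total = 2455
  T (7, 5): total = 1882
Minimum is at R with total 1530 blocks.

R, total 1530 blocks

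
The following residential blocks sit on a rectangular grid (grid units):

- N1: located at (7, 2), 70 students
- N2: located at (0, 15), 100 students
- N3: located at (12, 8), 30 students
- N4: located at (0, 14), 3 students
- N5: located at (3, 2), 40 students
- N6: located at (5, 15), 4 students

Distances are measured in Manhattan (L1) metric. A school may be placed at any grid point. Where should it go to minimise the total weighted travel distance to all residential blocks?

(3, 8)

Manhattan distance separates: Σwᵢ(|x−xᵢ|+|y−yᵢ|) = Σwᵢ|x−xᵢ| + Σwᵢ|y−yᵢ|, so x and y are optimised independently as 1-D weighted medians.
Total weight W = 247; half = 123.5.
x-coordinate, sorted with cumulative weight:
  x=0 (N2, w=100) cum 100
  x=0 (N4, w=3) cum 103
  x=3 (N5, w=40) cum 143  ← median
  x=5 (N6, w=4) cum 147
  x=7 (N1, w=70) cum 217
  x=12 (N3, w=30) cum 247
⇒ x* = 3
y-coordinate, sorted with cumulative weight:
  y=2 (N1, w=70) cum 70
  y=2 (N5, w=40) cum 110
  y=8 (N3, w=30) cum 140  ← median
  y=14 (N4, w=3) cum 143
  y=15 (N2, w=100) cum 243
  y=15 (N6, w=4) cum 247
⇒ y* = 8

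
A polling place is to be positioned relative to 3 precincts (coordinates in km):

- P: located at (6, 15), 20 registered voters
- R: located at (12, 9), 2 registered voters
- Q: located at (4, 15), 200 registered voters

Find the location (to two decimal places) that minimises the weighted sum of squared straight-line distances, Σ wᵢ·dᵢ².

The minimiser of Σwᵢ‖p−pᵢ‖² is the weighted centroid p* = (Σwᵢpᵢ)/(Σwᵢ).
Σwᵢ = 222.
Σwᵢxᵢ = 20·6 + 2·12 + 200·4 = 944.
Σwᵢyᵢ = 20·15 + 2·9 + 200·15 = 3318.
x* = 944/222 = 4.25, y* = 3318/222 = 14.95.

(4.25, 14.95)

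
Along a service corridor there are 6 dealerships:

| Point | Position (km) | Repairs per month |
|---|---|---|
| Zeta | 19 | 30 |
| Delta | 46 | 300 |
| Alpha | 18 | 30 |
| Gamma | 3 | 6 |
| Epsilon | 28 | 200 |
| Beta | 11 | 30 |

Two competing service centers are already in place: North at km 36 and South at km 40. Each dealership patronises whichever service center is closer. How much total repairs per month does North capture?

296

The indifferent point is the midpoint (36+40)/2 = 38; dealerships left of it (closer to North at 36) go to North, those right go to South.
  Gamma at 3 (w=6) → North
  Beta at 11 (w=30) → North
  Alpha at 18 (w=30) → North
  Zeta at 19 (w=30) → North
  Epsilon at 28 (w=200) → North
  Delta at 46 (w=300) → South
North captures 296; South captures 300.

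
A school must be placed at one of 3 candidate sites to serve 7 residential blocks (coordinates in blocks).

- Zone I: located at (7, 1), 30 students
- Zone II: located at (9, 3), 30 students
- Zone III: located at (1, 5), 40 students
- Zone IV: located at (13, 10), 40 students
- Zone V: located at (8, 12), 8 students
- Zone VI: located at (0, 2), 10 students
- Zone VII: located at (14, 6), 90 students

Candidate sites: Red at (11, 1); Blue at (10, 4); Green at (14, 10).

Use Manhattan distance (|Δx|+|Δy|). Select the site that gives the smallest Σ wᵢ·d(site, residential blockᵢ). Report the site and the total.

Blue, total 1740 blocks

Total weighted distance at each candidate:
  Red (11, 1): total = 2192
  Blue (10, 4): total = 1740
  Green (14, 10): total = 2244
Minimum is at Blue with total 1740 blocks.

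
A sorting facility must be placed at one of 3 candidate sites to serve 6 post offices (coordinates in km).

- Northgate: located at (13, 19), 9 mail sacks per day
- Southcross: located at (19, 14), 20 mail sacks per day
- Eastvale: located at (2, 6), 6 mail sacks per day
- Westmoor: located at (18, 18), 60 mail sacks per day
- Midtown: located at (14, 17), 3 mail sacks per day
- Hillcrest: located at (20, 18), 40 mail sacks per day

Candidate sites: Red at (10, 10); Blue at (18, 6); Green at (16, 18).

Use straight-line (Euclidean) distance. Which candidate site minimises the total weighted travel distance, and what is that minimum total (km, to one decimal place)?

Total weighted distance at each candidate:
  Red (10, 10): total = 1551.3
  Blue (18, 6): total = 1624.3
  Green (16, 18): total = 525.8
Minimum is at Green with total 525.8 km.

Green, total 525.8 km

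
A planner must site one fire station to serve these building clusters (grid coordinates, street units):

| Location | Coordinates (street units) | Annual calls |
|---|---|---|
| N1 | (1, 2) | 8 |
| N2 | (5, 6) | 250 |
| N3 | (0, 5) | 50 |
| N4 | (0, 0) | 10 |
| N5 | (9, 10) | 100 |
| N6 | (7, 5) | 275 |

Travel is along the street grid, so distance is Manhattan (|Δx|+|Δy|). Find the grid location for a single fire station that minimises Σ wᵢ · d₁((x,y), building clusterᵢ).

(7, 6)

Manhattan distance separates: Σwᵢ(|x−xᵢ|+|y−yᵢ|) = Σwᵢ|x−xᵢ| + Σwᵢ|y−yᵢ|, so x and y are optimised independently as 1-D weighted medians.
Total weight W = 693; half = 346.5.
x-coordinate, sorted with cumulative weight:
  x=0 (N3, w=50) cum 50
  x=0 (N4, w=10) cum 60
  x=1 (N1, w=8) cum 68
  x=5 (N2, w=250) cum 318
  x=7 (N6, w=275) cum 593  ← median
  x=9 (N5, w=100) cum 693
⇒ x* = 7
y-coordinate, sorted with cumulative weight:
  y=0 (N4, w=10) cum 10
  y=2 (N1, w=8) cum 18
  y=5 (N3, w=50) cum 68
  y=5 (N6, w=275) cum 343
  y=6 (N2, w=250) cum 593  ← median
  y=10 (N5, w=100) cum 693
⇒ y* = 6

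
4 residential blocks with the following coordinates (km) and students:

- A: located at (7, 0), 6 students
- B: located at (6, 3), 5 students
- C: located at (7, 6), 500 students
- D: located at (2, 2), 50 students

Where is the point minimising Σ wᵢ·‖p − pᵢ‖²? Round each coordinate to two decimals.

(6.55, 5.55)

The minimiser of Σwᵢ‖p−pᵢ‖² is the weighted centroid p* = (Σwᵢpᵢ)/(Σwᵢ).
Σwᵢ = 561.
Σwᵢxᵢ = 6·7 + 5·6 + 500·7 + 50·2 = 3672.
Σwᵢyᵢ = 6·0 + 5·3 + 500·6 + 50·2 = 3115.
x* = 3672/561 = 6.55, y* = 3115/561 = 5.55.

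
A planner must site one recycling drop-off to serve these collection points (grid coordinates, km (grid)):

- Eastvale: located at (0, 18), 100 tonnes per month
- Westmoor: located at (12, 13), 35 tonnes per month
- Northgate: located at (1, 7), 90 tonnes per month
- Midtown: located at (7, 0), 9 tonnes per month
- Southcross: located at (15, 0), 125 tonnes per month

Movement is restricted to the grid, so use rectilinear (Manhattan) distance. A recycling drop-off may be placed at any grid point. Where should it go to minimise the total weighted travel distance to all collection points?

(1, 7)

Manhattan distance separates: Σwᵢ(|x−xᵢ|+|y−yᵢ|) = Σwᵢ|x−xᵢ| + Σwᵢ|y−yᵢ|, so x and y are optimised independently as 1-D weighted medians.
Total weight W = 359; half = 179.5.
x-coordinate, sorted with cumulative weight:
  x=0 (Eastvale, w=100) cum 100
  x=1 (Northgate, w=90) cum 190  ← median
  x=7 (Midtown, w=9) cum 199
  x=12 (Westmoor, w=35) cum 234
  x=15 (Southcross, w=125) cum 359
⇒ x* = 1
y-coordinate, sorted with cumulative weight:
  y=0 (Midtown, w=9) cum 9
  y=0 (Southcross, w=125) cum 134
  y=7 (Northgate, w=90) cum 224  ← median
  y=13 (Westmoor, w=35) cum 259
  y=18 (Eastvale, w=100) cum 359
⇒ y* = 7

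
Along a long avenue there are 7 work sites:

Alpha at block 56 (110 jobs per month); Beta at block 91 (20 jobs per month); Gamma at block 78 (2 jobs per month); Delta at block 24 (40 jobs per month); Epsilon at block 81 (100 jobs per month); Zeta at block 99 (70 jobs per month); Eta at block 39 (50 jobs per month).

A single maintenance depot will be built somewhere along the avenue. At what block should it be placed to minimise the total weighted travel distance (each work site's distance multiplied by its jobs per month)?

For a sum of weighted absolute distances on a line, the optimum is the weighted median (not the mean). Total weight W = 392; half-weight = 196.
Sort by position and accumulate weight:
  block 24 (Delta, w=40) → cum 40
  block 39 (Eta, w=50) → cum 90
  block 56 (Alpha, w=110) → cum 200  ≥ 196 → median here
  block 78 (Gamma, w=2) → cum 202
  block 81 (Epsilon, w=100) → cum 302
  block 91 (Beta, w=20) → cum 322
  block 99 (Zeta, w=70) → cum 392
Optimal location: block 56.

x = 56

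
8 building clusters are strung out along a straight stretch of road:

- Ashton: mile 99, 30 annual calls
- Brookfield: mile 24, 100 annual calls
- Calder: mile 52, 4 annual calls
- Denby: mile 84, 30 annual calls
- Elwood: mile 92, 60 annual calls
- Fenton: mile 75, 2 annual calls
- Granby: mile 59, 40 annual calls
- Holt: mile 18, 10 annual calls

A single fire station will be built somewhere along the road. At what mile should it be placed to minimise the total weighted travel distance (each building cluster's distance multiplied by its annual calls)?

x = 59

For a sum of weighted absolute distances on a line, the optimum is the weighted median (not the mean). Total weight W = 276; half-weight = 138.
Sort by position and accumulate weight:
  mile 18 (Holt, w=10) → cum 10
  mile 24 (Brookfield, w=100) → cum 110
  mile 52 (Calder, w=4) → cum 114
  mile 59 (Granby, w=40) → cum 154  ≥ 138 → median here
  mile 75 (Fenton, w=2) → cum 156
  mile 84 (Denby, w=30) → cum 186
  mile 92 (Elwood, w=60) → cum 246
  mile 99 (Ashton, w=30) → cum 276
Optimal location: mile 59.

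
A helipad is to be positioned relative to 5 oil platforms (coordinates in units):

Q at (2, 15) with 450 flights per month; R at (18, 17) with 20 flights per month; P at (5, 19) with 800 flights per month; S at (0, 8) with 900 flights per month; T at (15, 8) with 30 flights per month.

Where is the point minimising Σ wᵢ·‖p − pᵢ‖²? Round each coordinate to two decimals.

(2.60, 13.51)

The minimiser of Σwᵢ‖p−pᵢ‖² is the weighted centroid p* = (Σwᵢpᵢ)/(Σwᵢ).
Σwᵢ = 2200.
Σwᵢxᵢ = 450·2 + 20·18 + 800·5 + 900·0 + 30·15 = 5710.
Σwᵢyᵢ = 450·15 + 20·17 + 800·19 + 900·8 + 30·8 = 29730.
x* = 5710/2200 = 2.60, y* = 29730/2200 = 13.51.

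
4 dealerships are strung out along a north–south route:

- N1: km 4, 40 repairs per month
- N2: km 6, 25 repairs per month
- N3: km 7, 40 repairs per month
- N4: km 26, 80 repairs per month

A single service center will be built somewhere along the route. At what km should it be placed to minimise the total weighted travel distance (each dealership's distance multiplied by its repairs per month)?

x = 7

For a sum of weighted absolute distances on a line, the optimum is the weighted median (not the mean). Total weight W = 185; half-weight = 92.5.
Sort by position and accumulate weight:
  km 4 (N1, w=40) → cum 40
  km 6 (N2, w=25) → cum 65
  km 7 (N3, w=40) → cum 105  ≥ 92.5 → median here
  km 26 (N4, w=80) → cum 185
Optimal location: km 7.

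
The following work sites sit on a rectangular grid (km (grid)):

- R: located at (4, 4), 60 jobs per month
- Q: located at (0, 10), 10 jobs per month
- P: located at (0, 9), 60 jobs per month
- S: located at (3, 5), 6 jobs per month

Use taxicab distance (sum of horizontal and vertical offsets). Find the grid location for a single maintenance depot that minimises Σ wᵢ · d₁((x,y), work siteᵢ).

Manhattan distance separates: Σwᵢ(|x−xᵢ|+|y−yᵢ|) = Σwᵢ|x−xᵢ| + Σwᵢ|y−yᵢ|, so x and y are optimised independently as 1-D weighted medians.
Total weight W = 136; half = 68.
x-coordinate, sorted with cumulative weight:
  x=0 (Q, w=10) cum 10
  x=0 (P, w=60) cum 70  ← median
  x=3 (S, w=6) cum 76
  x=4 (R, w=60) cum 136
⇒ x* = 0
y-coordinate, sorted with cumulative weight:
  y=4 (R, w=60) cum 60
  y=5 (S, w=6) cum 66
  y=9 (P, w=60) cum 126  ← median
  y=10 (Q, w=10) cum 136
⇒ y* = 9

(0, 9)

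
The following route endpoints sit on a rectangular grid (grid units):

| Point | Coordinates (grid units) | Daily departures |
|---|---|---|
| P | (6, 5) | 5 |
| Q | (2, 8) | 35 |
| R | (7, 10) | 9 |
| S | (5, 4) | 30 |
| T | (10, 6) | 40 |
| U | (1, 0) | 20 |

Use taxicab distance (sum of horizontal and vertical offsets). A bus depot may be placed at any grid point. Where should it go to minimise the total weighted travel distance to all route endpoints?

(5, 6)

Manhattan distance separates: Σwᵢ(|x−xᵢ|+|y−yᵢ|) = Σwᵢ|x−xᵢ| + Σwᵢ|y−yᵢ|, so x and y are optimised independently as 1-D weighted medians.
Total weight W = 139; half = 69.5.
x-coordinate, sorted with cumulative weight:
  x=1 (U, w=20) cum 20
  x=2 (Q, w=35) cum 55
  x=5 (S, w=30) cum 85  ← median
  x=6 (P, w=5) cum 90
  x=7 (R, w=9) cum 99
  x=10 (T, w=40) cum 139
⇒ x* = 5
y-coordinate, sorted with cumulative weight:
  y=0 (U, w=20) cum 20
  y=4 (S, w=30) cum 50
  y=5 (P, w=5) cum 55
  y=6 (T, w=40) cum 95  ← median
  y=8 (Q, w=35) cum 130
  y=10 (R, w=9) cum 139
⇒ y* = 6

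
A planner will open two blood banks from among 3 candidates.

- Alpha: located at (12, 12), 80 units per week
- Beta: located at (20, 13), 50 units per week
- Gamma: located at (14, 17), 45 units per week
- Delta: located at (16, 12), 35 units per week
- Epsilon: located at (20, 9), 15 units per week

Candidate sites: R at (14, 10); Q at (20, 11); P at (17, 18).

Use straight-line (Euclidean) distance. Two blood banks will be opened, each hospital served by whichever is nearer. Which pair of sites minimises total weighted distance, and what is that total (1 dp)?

Evaluate every pair (each demand assigned to the nearer of the two):
  {R, Q}: total = 770.3
  {R, P}: total = 850.4
  {Q, P}: total = 1041.4
Best pair: {R, Q} with total 770.3.

{R, Q}, total 770.3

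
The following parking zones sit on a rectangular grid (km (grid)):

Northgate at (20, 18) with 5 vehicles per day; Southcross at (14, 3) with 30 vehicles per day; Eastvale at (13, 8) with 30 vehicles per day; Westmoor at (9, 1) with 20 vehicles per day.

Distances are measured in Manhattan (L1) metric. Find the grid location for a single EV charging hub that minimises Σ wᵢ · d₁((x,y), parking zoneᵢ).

Manhattan distance separates: Σwᵢ(|x−xᵢ|+|y−yᵢ|) = Σwᵢ|x−xᵢ| + Σwᵢ|y−yᵢ|, so x and y are optimised independently as 1-D weighted medians.
Total weight W = 85; half = 42.5.
x-coordinate, sorted with cumulative weight:
  x=9 (Westmoor, w=20) cum 20
  x=13 (Eastvale, w=30) cum 50  ← median
  x=14 (Southcross, w=30) cum 80
  x=20 (Northgate, w=5) cum 85
⇒ x* = 13
y-coordinate, sorted with cumulative weight:
  y=1 (Westmoor, w=20) cum 20
  y=3 (Southcross, w=30) cum 50  ← median
  y=8 (Eastvale, w=30) cum 80
  y=18 (Northgate, w=5) cum 85
⇒ y* = 3

(13, 3)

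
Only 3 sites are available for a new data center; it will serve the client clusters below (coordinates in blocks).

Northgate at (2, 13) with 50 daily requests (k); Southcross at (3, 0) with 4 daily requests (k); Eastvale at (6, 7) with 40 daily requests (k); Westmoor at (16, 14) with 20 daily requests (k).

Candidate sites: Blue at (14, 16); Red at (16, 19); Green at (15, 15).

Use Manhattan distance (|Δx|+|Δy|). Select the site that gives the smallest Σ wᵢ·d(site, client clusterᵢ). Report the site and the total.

Green, total 1578 blocks

Total weighted distance at each candidate:
  Blue (14, 16): total = 1618
  Red (16, 19): total = 2108
  Green (15, 15): total = 1578
Minimum is at Green with total 1578 blocks.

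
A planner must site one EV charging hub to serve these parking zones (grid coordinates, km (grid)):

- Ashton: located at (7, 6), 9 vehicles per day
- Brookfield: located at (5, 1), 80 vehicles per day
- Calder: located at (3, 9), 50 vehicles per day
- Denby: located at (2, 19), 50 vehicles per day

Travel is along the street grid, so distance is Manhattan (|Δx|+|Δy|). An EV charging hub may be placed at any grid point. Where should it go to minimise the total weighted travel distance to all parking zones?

Manhattan distance separates: Σwᵢ(|x−xᵢ|+|y−yᵢ|) = Σwᵢ|x−xᵢ| + Σwᵢ|y−yᵢ|, so x and y are optimised independently as 1-D weighted medians.
Total weight W = 189; half = 94.5.
x-coordinate, sorted with cumulative weight:
  x=2 (Denby, w=50) cum 50
  x=3 (Calder, w=50) cum 100  ← median
  x=5 (Brookfield, w=80) cum 180
  x=7 (Ashton, w=9) cum 189
⇒ x* = 3
y-coordinate, sorted with cumulative weight:
  y=1 (Brookfield, w=80) cum 80
  y=6 (Ashton, w=9) cum 89
  y=9 (Calder, w=50) cum 139  ← median
  y=19 (Denby, w=50) cum 189
⇒ y* = 9

(3, 9)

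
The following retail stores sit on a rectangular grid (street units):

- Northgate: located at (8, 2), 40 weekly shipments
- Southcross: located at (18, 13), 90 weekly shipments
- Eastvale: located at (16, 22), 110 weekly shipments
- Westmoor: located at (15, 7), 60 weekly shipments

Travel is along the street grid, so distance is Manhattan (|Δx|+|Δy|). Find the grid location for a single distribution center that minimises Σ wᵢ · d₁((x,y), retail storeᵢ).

(16, 13)

Manhattan distance separates: Σwᵢ(|x−xᵢ|+|y−yᵢ|) = Σwᵢ|x−xᵢ| + Σwᵢ|y−yᵢ|, so x and y are optimised independently as 1-D weighted medians.
Total weight W = 300; half = 150.
x-coordinate, sorted with cumulative weight:
  x=8 (Northgate, w=40) cum 40
  x=15 (Westmoor, w=60) cum 100
  x=16 (Eastvale, w=110) cum 210  ← median
  x=18 (Southcross, w=90) cum 300
⇒ x* = 16
y-coordinate, sorted with cumulative weight:
  y=2 (Northgate, w=40) cum 40
  y=7 (Westmoor, w=60) cum 100
  y=13 (Southcross, w=90) cum 190  ← median
  y=22 (Eastvale, w=110) cum 300
⇒ y* = 13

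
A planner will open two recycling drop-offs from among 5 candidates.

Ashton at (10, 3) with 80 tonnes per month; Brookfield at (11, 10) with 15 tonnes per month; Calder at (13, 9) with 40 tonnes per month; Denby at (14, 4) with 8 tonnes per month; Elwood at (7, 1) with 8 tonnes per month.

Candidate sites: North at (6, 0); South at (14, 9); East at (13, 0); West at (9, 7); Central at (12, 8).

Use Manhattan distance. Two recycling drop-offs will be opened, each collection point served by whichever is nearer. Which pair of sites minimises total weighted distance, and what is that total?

Evaluate every pair (each demand assigned to the nearer of the two):
  {South, West}: total = 604
  {West, Central}: total = 637
  {South, East}: total = 676
  {East, Central}: total = 701
  {North, South}: total = 716
  {North, Central}: total = 749
  {South, Central}: total = 781
  {North, West}: total = 795
  {East, West}: total = 811
  {North, East}: total = 1076
Best pair: {South, West} with total 604.

{South, West}, total 604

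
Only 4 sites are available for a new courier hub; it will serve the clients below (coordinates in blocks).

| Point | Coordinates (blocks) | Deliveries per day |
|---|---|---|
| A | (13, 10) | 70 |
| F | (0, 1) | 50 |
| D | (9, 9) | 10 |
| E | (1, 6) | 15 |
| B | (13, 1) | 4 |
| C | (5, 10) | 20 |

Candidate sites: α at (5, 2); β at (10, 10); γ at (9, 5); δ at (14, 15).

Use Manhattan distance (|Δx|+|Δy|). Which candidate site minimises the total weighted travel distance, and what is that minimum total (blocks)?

Total weighted distance at each candidate:
  α (5, 2): total = 1846
  β (10, 10): total = 1523
  γ (9, 5): total = 1667
  δ (14, 15): total = 2600
Minimum is at β with total 1523 blocks.

β, total 1523 blocks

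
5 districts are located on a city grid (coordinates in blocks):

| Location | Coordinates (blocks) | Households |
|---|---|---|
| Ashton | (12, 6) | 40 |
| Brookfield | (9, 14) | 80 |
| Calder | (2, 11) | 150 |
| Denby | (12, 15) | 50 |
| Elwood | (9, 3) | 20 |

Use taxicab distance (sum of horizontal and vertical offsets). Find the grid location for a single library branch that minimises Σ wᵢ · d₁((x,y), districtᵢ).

Manhattan distance separates: Σwᵢ(|x−xᵢ|+|y−yᵢ|) = Σwᵢ|x−xᵢ| + Σwᵢ|y−yᵢ|, so x and y are optimised independently as 1-D weighted medians.
Total weight W = 340; half = 170.
x-coordinate, sorted with cumulative weight:
  x=2 (Calder, w=150) cum 150
  x=9 (Brookfield, w=80) cum 230  ← median
  x=9 (Elwood, w=20) cum 250
  x=12 (Ashton, w=40) cum 290
  x=12 (Denby, w=50) cum 340
⇒ x* = 9
y-coordinate, sorted with cumulative weight:
  y=3 (Elwood, w=20) cum 20
  y=6 (Ashton, w=40) cum 60
  y=11 (Calder, w=150) cum 210  ← median
  y=14 (Brookfield, w=80) cum 290
  y=15 (Denby, w=50) cum 340
⇒ y* = 11

(9, 11)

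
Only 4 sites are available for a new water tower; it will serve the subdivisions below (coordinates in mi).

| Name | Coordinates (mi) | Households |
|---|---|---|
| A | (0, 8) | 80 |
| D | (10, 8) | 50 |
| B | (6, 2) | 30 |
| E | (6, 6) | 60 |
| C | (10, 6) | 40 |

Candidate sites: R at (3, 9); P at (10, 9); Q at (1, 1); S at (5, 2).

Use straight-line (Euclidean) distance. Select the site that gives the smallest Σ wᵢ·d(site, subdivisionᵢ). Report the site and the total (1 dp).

R, total 1394.2 mi

Total weighted distance at each candidate:
  R (3, 9): total = 1394.2
  P (10, 9): total = 1515.9
  Q (1, 1): total = 2124.8
  S (5, 2): total = 1548.8
Minimum is at R with total 1394.2 mi.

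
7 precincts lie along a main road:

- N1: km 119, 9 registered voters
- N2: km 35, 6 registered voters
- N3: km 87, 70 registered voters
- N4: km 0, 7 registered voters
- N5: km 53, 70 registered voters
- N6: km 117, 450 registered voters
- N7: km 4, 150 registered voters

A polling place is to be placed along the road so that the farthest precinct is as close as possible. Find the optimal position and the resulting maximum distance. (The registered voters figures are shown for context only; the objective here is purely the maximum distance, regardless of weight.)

location 59.5, max distance 59.5

The 1-center on a line is the midpoint of the two extreme points: leftmost at 0, rightmost at 119.
Optimal location = (0 + 119)/2 = 59.5; maximum distance = (119 − 0)/2 = 59.5.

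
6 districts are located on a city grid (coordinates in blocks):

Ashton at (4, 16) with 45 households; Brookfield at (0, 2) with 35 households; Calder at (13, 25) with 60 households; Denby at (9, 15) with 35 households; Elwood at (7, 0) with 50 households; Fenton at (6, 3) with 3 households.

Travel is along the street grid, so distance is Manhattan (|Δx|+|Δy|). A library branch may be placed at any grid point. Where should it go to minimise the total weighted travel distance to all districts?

(7, 15)

Manhattan distance separates: Σwᵢ(|x−xᵢ|+|y−yᵢ|) = Σwᵢ|x−xᵢ| + Σwᵢ|y−yᵢ|, so x and y are optimised independently as 1-D weighted medians.
Total weight W = 228; half = 114.
x-coordinate, sorted with cumulative weight:
  x=0 (Brookfield, w=35) cum 35
  x=4 (Ashton, w=45) cum 80
  x=6 (Fenton, w=3) cum 83
  x=7 (Elwood, w=50) cum 133  ← median
  x=9 (Denby, w=35) cum 168
  x=13 (Calder, w=60) cum 228
⇒ x* = 7
y-coordinate, sorted with cumulative weight:
  y=0 (Elwood, w=50) cum 50
  y=2 (Brookfield, w=35) cum 85
  y=3 (Fenton, w=3) cum 88
  y=15 (Denby, w=35) cum 123  ← median
  y=16 (Ashton, w=45) cum 168
  y=25 (Calder, w=60) cum 228
⇒ y* = 15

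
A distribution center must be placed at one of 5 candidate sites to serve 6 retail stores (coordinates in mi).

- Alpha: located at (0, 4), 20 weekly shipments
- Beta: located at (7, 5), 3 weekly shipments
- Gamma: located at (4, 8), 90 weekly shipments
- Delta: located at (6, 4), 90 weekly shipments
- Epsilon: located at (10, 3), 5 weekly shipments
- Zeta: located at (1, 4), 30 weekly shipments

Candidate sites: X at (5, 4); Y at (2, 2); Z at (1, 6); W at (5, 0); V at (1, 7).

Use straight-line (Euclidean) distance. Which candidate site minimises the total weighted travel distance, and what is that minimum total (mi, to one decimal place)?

Total weighted distance at each candidate:
  X (5, 4): total = 713.3
  Y (2, 2): total = 1153.2
  Z (1, 6): total = 979.6
  W (5, 0): total = 1439.8
  V (1, 7): total = 1030.9
Minimum is at X with total 713.3 mi.

X, total 713.3 mi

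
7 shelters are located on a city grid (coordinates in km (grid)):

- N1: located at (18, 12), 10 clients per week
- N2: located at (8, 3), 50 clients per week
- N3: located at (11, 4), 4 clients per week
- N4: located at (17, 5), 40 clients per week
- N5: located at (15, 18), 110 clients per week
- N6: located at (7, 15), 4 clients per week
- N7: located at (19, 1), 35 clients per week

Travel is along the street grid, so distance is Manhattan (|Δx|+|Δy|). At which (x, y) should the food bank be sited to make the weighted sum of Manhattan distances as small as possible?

(15, 5)

Manhattan distance separates: Σwᵢ(|x−xᵢ|+|y−yᵢ|) = Σwᵢ|x−xᵢ| + Σwᵢ|y−yᵢ|, so x and y are optimised independently as 1-D weighted medians.
Total weight W = 253; half = 126.5.
x-coordinate, sorted with cumulative weight:
  x=7 (N6, w=4) cum 4
  x=8 (N2, w=50) cum 54
  x=11 (N3, w=4) cum 58
  x=15 (N5, w=110) cum 168  ← median
  x=17 (N4, w=40) cum 208
  x=18 (N1, w=10) cum 218
  x=19 (N7, w=35) cum 253
⇒ x* = 15
y-coordinate, sorted with cumulative weight:
  y=1 (N7, w=35) cum 35
  y=3 (N2, w=50) cum 85
  y=4 (N3, w=4) cum 89
  y=5 (N4, w=40) cum 129  ← median
  y=12 (N1, w=10) cum 139
  y=15 (N6, w=4) cum 143
  y=18 (N5, w=110) cum 253
⇒ y* = 5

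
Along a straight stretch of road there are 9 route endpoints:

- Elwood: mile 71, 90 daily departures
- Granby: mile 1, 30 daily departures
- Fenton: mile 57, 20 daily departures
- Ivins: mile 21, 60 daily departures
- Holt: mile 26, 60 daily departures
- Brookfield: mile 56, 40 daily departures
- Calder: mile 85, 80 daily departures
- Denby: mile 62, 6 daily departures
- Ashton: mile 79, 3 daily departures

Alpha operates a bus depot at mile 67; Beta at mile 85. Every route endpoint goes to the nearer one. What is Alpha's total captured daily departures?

The indifferent point is the midpoint (67+85)/2 = 76; route endpoints left of it (closer to Alpha at 67) go to Alpha, those right go to Beta.
  Granby at 1 (w=30) → Alpha
  Ivins at 21 (w=60) → Alpha
  Holt at 26 (w=60) → Alpha
  Brookfield at 56 (w=40) → Alpha
  Fenton at 57 (w=20) → Alpha
  Denby at 62 (w=6) → Alpha
  Elwood at 71 (w=90) → Alpha
  Ashton at 79 (w=3) → Beta
  Calder at 85 (w=80) → Beta
Alpha captures 306; Beta captures 83.

306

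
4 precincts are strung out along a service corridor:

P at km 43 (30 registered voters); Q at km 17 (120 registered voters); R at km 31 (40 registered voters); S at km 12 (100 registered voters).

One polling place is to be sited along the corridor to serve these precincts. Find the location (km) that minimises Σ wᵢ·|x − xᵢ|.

x = 17

For a sum of weighted absolute distances on a line, the optimum is the weighted median (not the mean). Total weight W = 290; half-weight = 145.
Sort by position and accumulate weight:
  km 12 (S, w=100) → cum 100
  km 17 (Q, w=120) → cum 220  ≥ 145 → median here
  km 31 (R, w=40) → cum 260
  km 43 (P, w=30) → cum 290
Optimal location: km 17.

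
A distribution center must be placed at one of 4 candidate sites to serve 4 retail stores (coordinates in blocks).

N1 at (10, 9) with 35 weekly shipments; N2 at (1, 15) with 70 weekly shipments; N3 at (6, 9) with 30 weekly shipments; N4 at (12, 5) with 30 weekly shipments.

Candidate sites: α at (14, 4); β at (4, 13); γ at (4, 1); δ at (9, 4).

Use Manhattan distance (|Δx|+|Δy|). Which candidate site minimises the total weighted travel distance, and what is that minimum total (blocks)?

Total weighted distance at each candidate:
  α (14, 4): total = 2475
  β (4, 13): total = 1360
  γ (4, 1): total = 2340
  δ (9, 4): total = 1900
Minimum is at β with total 1360 blocks.

β, total 1360 blocks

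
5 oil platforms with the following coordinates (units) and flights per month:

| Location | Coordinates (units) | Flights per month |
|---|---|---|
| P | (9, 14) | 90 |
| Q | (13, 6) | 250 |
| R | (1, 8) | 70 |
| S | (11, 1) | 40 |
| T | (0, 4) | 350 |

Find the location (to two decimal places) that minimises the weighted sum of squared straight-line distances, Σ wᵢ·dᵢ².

The minimiser of Σwᵢ‖p−pᵢ‖² is the weighted centroid p* = (Σwᵢpᵢ)/(Σwᵢ).
Σwᵢ = 800.
Σwᵢxᵢ = 90·9 + 250·13 + 70·1 + 40·11 + 350·0 = 4570.
Σwᵢyᵢ = 90·14 + 250·6 + 70·8 + 40·1 + 350·4 = 4760.
x* = 4570/800 = 5.71, y* = 4760/800 = 5.95.

(5.71, 5.95)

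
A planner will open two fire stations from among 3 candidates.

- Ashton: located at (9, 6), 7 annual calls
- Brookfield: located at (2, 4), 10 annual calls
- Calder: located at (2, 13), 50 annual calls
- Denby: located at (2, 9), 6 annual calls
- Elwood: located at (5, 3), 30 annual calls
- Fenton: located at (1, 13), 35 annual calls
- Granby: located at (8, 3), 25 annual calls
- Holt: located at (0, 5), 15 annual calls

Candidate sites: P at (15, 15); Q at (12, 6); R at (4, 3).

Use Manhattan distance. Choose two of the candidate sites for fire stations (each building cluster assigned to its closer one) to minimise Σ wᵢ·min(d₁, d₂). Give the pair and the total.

Evaluate every pair (each demand assigned to the nearer of the two):
  {Q, R}: total = 1374
  {P, R}: total = 1409
  {P, Q}: total = 2199
Best pair: {Q, R} with total 1374.

{Q, R}, total 1374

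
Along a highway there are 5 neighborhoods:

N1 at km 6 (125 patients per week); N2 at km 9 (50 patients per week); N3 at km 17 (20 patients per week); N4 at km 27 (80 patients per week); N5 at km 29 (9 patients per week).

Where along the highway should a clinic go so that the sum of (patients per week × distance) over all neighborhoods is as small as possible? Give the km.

x = 9

For a sum of weighted absolute distances on a line, the optimum is the weighted median (not the mean). Total weight W = 284; half-weight = 142.
Sort by position and accumulate weight:
  km 6 (N1, w=125) → cum 125
  km 9 (N2, w=50) → cum 175  ≥ 142 → median here
  km 17 (N3, w=20) → cum 195
  km 27 (N4, w=80) → cum 275
  km 29 (N5, w=9) → cum 284
Optimal location: km 9.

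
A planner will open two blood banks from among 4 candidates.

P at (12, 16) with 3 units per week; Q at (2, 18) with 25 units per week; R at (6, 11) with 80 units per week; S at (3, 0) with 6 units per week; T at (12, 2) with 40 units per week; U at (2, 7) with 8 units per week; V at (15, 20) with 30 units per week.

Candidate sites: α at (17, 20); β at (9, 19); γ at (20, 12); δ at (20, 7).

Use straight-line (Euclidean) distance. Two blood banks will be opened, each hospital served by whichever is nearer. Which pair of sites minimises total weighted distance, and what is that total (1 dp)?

{β, δ}, total 1654.3

Evaluate every pair (each demand assigned to the nearer of the two):
  {β, δ}: total = 1654.3
  {β, γ}: total = 1798.4
  {α, β}: total = 1854.2
  {α, δ}: total = 2226.2
  {α, γ}: total = 2366.9
  {γ, δ}: total = 2538.7
Best pair: {β, δ} with total 1654.3.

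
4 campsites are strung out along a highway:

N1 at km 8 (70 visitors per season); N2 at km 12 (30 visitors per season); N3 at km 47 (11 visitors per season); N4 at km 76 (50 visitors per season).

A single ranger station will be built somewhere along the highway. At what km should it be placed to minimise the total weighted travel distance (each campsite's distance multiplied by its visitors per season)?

For a sum of weighted absolute distances on a line, the optimum is the weighted median (not the mean). Total weight W = 161; half-weight = 80.5.
Sort by position and accumulate weight:
  km 8 (N1, w=70) → cum 70
  km 12 (N2, w=30) → cum 100  ≥ 80.5 → median here
  km 47 (N3, w=11) → cum 111
  km 76 (N4, w=50) → cum 161
Optimal location: km 12.

x = 12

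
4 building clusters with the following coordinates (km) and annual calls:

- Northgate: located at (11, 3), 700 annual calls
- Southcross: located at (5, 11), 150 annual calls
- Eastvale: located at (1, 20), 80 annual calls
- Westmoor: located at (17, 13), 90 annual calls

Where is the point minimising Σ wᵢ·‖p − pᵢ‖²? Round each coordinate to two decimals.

(9.86, 6.39)

The minimiser of Σwᵢ‖p−pᵢ‖² is the weighted centroid p* = (Σwᵢpᵢ)/(Σwᵢ).
Σwᵢ = 1020.
Σwᵢxᵢ = 700·11 + 150·5 + 80·1 + 90·17 = 10060.
Σwᵢyᵢ = 700·3 + 150·11 + 80·20 + 90·13 = 6520.
x* = 10060/1020 = 9.86, y* = 6520/1020 = 6.39.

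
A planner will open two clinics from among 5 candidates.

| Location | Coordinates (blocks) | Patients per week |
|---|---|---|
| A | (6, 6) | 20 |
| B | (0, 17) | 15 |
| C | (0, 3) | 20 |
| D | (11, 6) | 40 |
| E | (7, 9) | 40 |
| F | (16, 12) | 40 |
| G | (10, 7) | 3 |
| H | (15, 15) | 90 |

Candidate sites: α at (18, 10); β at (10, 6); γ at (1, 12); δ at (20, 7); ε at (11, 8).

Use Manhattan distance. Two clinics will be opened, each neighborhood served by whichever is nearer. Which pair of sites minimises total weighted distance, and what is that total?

{α, β}, total 1818

Evaluate every pair (each demand assigned to the nearer of the two):
  {α, β}: total = 1818
  {α, ε}: total = 1926
  {γ, ε}: total = 2066
  {α, γ}: total = 2223
  {β, ε}: total = 2233
  {β, γ}: total = 2393
  {δ, ε}: total = 2396
  {β, δ}: total = 2468
  {γ, δ}: total = 2830
  {α, δ}: total = 2945
Best pair: {α, β} with total 1818.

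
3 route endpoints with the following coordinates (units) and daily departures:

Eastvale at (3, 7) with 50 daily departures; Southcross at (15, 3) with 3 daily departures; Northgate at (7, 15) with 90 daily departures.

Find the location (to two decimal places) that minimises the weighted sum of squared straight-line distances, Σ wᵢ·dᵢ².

The minimiser of Σwᵢ‖p−pᵢ‖² is the weighted centroid p* = (Σwᵢpᵢ)/(Σwᵢ).
Σwᵢ = 143.
Σwᵢxᵢ = 50·3 + 3·15 + 90·7 = 825.
Σwᵢyᵢ = 50·7 + 3·3 + 90·15 = 1709.
x* = 825/143 = 5.77, y* = 1709/143 = 11.95.

(5.77, 11.95)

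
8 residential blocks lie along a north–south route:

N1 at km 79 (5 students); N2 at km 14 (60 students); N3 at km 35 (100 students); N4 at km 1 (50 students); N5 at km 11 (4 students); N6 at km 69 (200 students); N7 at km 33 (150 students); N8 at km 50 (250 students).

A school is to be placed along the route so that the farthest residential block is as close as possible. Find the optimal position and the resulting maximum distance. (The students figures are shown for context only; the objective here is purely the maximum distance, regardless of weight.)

location 40, max distance 39

The 1-center on a line is the midpoint of the two extreme points: leftmost at 1, rightmost at 79.
Optimal location = (1 + 79)/2 = 40; maximum distance = (79 − 1)/2 = 39.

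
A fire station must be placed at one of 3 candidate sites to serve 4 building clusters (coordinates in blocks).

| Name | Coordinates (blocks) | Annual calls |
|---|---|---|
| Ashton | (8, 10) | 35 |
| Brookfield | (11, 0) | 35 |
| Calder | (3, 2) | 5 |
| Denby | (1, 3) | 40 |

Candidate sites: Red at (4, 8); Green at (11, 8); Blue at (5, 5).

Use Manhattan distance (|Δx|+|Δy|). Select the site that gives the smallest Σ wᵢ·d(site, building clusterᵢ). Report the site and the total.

Blue, total 930 blocks

Total weighted distance at each candidate:
  Red (4, 8): total = 1090
  Green (11, 8): total = 1125
  Blue (5, 5): total = 930
Minimum is at Blue with total 930 blocks.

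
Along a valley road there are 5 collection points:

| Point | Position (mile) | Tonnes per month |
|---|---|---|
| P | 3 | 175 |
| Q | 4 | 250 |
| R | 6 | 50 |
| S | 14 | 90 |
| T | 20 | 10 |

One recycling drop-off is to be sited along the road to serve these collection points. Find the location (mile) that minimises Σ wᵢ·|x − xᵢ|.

For a sum of weighted absolute distances on a line, the optimum is the weighted median (not the mean). Total weight W = 575; half-weight = 287.5.
Sort by position and accumulate weight:
  mile 3 (P, w=175) → cum 175
  mile 4 (Q, w=250) → cum 425  ≥ 287.5 → median here
  mile 6 (R, w=50) → cum 475
  mile 14 (S, w=90) → cum 565
  mile 20 (T, w=10) → cum 575
Optimal location: mile 4.

x = 4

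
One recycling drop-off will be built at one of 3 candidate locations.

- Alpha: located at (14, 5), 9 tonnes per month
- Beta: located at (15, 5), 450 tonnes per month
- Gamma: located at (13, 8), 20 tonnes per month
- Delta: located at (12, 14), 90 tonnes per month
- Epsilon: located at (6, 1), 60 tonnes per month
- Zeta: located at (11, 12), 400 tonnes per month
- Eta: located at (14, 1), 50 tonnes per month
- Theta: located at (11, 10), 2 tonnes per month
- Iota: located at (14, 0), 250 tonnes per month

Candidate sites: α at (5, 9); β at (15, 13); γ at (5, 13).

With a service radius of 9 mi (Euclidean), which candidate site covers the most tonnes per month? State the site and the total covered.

Coverage radius r = 9 mi; a point is covered iff (Δx)²+(Δy)² ≤ 9² = 81.
  α (5, 9): covers {Gamma, Delta, Epsilon, Zeta, Theta} → 572
  β (15, 13): covers {Alpha, Beta, Gamma, Delta, Zeta, Theta} → 971
  γ (5, 13): covers {Delta, Zeta, Theta} → 492
Maximum coverage at β: 971 tonnes per month.

β, covering 971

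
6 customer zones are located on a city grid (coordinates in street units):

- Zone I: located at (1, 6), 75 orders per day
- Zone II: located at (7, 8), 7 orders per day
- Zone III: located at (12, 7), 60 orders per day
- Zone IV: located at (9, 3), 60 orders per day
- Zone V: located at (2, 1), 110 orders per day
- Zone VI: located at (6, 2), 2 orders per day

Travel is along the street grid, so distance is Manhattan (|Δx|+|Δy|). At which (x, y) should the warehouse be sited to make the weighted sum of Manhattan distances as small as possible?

Manhattan distance separates: Σwᵢ(|x−xᵢ|+|y−yᵢ|) = Σwᵢ|x−xᵢ| + Σwᵢ|y−yᵢ|, so x and y are optimised independently as 1-D weighted medians.
Total weight W = 314; half = 157.
x-coordinate, sorted with cumulative weight:
  x=1 (Zone I, w=75) cum 75
  x=2 (Zone V, w=110) cum 185  ← median
  x=6 (Zone VI, w=2) cum 187
  x=7 (Zone II, w=7) cum 194
  x=9 (Zone IV, w=60) cum 254
  x=12 (Zone III, w=60) cum 314
⇒ x* = 2
y-coordinate, sorted with cumulative weight:
  y=1 (Zone V, w=110) cum 110
  y=2 (Zone VI, w=2) cum 112
  y=3 (Zone IV, w=60) cum 172  ← median
  y=6 (Zone I, w=75) cum 247
  y=7 (Zone III, w=60) cum 307
  y=8 (Zone II, w=7) cum 314
⇒ y* = 3

(2, 3)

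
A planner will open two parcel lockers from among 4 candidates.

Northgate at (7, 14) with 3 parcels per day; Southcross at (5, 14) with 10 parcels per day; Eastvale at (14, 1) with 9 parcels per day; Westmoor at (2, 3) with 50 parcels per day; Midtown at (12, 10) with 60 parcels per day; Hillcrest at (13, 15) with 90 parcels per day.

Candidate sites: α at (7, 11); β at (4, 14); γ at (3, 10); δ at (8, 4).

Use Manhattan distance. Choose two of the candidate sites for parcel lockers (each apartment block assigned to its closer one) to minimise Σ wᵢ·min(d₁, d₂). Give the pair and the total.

Evaluate every pair (each demand assigned to the nearer of the two):
  {α, δ}: total = 1750
  {α, γ}: total = 1872
  {β, δ}: total = 1950
  {β, γ}: total = 2039
  {α, β}: total = 2082
  {γ, δ}: total = 2405
Best pair: {α, δ} with total 1750.

{α, δ}, total 1750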